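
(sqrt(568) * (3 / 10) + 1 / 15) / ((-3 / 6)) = -6 * sqrt(142) / 5 - 2 / 15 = -14.43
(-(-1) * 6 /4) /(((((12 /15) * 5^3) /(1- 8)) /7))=-147 /200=-0.74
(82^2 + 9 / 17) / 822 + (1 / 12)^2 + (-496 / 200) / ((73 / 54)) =3888496177 / 612061200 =6.35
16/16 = 1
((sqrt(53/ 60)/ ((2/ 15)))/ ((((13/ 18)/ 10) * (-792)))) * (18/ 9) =-5 * sqrt(795)/ 572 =-0.25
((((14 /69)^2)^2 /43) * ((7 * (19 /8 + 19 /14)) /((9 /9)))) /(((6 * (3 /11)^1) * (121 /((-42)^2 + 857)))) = 119567399 /8772175827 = 0.01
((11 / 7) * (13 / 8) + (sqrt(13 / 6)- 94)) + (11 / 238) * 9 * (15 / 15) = -86661 / 952 + sqrt(78) / 6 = -89.56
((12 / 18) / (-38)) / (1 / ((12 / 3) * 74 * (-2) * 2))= 1184 / 57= 20.77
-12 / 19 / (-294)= 2 / 931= 0.00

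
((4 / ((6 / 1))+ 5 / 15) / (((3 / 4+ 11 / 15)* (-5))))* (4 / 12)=-4 / 89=-0.04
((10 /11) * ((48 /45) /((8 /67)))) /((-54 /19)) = -2546 /891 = -2.86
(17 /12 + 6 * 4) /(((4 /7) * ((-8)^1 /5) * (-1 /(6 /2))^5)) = 864675 /128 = 6755.27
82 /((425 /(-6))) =-492 /425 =-1.16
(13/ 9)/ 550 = 13/ 4950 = 0.00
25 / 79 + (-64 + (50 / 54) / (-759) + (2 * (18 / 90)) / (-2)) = -517130237 / 8094735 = -63.88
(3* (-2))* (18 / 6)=-18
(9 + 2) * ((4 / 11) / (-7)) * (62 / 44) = -62 / 77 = -0.81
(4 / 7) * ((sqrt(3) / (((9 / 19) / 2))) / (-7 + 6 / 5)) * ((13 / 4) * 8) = -19760 * sqrt(3) / 1827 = -18.73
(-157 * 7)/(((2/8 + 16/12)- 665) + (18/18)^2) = 13188/7949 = 1.66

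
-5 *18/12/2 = -3.75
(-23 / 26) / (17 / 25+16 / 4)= -575 / 3042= -0.19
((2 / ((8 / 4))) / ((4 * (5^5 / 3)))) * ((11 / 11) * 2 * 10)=3 / 625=0.00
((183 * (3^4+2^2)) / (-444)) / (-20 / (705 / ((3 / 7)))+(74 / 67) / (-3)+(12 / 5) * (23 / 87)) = -49717435425 / 360693464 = -137.84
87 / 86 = 1.01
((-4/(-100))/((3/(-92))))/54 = -46/2025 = -0.02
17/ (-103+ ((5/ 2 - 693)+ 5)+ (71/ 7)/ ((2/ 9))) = -119/ 5200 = -0.02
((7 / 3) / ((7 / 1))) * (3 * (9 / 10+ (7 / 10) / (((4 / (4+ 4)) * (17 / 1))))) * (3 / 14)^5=40581 / 91430080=0.00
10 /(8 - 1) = 10 /7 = 1.43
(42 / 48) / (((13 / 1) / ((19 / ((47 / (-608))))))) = -10108 / 611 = -16.54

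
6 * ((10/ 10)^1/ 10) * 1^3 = 0.60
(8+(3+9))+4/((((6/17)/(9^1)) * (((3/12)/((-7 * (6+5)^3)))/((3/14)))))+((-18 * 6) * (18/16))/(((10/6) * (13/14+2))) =-166988263/205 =-814576.89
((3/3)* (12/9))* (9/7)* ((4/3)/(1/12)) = 192/7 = 27.43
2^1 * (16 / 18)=16 / 9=1.78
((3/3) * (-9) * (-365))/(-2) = -3285/2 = -1642.50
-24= -24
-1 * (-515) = 515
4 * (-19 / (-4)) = 19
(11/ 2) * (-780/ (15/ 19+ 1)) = -2397.35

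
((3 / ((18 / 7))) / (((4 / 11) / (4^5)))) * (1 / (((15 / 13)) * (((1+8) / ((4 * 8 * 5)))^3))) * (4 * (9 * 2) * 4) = 3358798643200 / 729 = 4607405546.23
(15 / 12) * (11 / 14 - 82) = -5685 / 56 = -101.52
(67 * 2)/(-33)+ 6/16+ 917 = 241115/264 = 913.31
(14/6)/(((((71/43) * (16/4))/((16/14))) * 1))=86/213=0.40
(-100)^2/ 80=125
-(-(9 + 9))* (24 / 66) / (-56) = -9 / 77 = -0.12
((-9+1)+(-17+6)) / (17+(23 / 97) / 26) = -47918 / 42897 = -1.12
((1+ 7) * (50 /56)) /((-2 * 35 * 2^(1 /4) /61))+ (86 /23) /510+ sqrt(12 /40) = -305 * 2^(3 /4) /98+ 43 /5865+ sqrt(30) /10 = -4.68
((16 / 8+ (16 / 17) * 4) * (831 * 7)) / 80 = 285033 / 680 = 419.17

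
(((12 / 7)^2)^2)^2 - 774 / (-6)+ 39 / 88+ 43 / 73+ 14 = 218.62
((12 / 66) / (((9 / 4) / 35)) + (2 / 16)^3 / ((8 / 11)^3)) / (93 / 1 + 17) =73532089 / 2854748160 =0.03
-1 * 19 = -19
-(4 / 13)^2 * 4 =-64 / 169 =-0.38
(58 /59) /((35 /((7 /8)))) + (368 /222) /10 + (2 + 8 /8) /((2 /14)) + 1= 2906491 /130980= 22.19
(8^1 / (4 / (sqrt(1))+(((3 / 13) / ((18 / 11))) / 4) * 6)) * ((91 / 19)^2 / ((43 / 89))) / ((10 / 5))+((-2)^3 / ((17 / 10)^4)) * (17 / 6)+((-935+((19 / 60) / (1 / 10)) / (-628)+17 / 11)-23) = -210927370015061923 / 230753799682296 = -914.08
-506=-506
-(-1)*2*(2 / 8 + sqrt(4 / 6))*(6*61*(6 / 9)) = 520.45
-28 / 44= -7 / 11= -0.64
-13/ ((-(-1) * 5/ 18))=-234/ 5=-46.80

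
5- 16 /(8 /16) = -27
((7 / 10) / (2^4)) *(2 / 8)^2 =7 / 2560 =0.00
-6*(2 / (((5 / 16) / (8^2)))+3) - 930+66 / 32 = -272283 / 80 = -3403.54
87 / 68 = 1.28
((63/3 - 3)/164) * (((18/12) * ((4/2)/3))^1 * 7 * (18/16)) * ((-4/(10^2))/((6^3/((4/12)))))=-7/131200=-0.00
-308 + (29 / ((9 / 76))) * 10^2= 217628 / 9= 24180.89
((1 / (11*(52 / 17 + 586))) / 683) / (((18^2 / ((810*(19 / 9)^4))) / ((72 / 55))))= 4430914 / 301655462229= 0.00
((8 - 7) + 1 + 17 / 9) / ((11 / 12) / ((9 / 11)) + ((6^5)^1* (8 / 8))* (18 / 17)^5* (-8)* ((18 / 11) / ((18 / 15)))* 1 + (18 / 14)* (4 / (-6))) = -45918175380 / 1332971323205987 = -0.00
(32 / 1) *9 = 288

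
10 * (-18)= -180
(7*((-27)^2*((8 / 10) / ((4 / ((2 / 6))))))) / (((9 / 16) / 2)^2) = 4300.80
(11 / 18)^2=121 / 324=0.37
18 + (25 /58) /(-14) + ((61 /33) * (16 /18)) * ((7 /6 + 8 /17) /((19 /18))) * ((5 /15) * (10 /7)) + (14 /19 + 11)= 2408517305 /77895972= 30.92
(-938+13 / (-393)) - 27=-379258 / 393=-965.03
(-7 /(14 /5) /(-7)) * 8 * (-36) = -102.86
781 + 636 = 1417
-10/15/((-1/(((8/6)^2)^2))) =512/243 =2.11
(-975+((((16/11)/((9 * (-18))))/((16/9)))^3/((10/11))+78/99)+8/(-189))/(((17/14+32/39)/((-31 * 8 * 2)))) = 38788980521642/163333665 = 237483.07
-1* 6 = -6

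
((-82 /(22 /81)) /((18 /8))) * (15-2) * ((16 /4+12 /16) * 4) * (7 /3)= -850668 /11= -77333.45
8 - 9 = -1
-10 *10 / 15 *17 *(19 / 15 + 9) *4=-4654.22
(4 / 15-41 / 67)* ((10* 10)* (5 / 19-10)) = 1283900 / 3819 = 336.19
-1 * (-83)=83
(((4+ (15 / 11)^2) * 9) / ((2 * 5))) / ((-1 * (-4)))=6381 / 4840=1.32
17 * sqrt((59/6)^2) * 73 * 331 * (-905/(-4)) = 21933117545/24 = 913879897.71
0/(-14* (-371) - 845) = 0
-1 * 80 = -80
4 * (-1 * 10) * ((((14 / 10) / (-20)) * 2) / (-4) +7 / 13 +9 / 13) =-3291 / 65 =-50.63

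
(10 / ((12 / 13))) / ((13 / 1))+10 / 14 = 65 / 42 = 1.55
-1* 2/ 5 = -0.40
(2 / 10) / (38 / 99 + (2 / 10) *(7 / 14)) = 198 / 479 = 0.41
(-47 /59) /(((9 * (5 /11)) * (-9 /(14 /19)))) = 7238 /454005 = 0.02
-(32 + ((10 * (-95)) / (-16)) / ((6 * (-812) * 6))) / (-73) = 7482917 / 17071488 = 0.44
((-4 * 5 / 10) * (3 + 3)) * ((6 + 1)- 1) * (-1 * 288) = 20736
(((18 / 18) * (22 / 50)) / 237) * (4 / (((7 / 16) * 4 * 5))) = 176 / 207375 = 0.00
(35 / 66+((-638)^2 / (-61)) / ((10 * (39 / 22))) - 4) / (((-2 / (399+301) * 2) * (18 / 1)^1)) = 3479442155 / 942084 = 3693.35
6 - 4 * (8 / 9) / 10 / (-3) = 826 / 135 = 6.12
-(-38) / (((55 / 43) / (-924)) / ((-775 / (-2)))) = -10637340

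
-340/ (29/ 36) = -12240/ 29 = -422.07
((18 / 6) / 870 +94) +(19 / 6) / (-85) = 138976 / 1479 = 93.97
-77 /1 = -77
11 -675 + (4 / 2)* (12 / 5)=-3296 / 5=-659.20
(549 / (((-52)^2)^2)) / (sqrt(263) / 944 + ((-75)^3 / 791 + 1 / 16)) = -10202479438687011 / 72460807361884527711008 - 20266433271 *sqrt(263) / 72460807361884527711008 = -0.00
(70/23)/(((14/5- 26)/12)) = -1050/667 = -1.57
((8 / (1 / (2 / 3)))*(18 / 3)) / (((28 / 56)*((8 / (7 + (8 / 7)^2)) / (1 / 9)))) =3256 / 441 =7.38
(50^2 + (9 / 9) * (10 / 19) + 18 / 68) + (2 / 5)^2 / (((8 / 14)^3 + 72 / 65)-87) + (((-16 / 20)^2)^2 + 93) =2001396150130309 / 771489133750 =2594.20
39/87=13/29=0.45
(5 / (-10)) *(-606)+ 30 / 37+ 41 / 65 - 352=-114378 / 2405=-47.56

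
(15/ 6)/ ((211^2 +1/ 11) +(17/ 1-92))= 55/ 977814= 0.00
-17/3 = -5.67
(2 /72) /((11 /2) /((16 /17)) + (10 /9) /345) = 552 /116191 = 0.00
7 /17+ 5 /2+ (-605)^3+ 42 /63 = -22587402385 /102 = -221445121.42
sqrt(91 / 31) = sqrt(2821) / 31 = 1.71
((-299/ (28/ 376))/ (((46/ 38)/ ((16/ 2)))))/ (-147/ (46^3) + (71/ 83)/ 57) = -85534483442304/ 43507793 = -1965957.76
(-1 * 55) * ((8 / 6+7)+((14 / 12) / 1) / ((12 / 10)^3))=-642125 / 1296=-495.47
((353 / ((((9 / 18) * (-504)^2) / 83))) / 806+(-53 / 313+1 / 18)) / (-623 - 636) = 3636283589 / 40340027198016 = 0.00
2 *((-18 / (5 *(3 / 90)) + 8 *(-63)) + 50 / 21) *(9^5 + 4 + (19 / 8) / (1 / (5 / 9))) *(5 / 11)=-136082411555 / 4158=-32727852.71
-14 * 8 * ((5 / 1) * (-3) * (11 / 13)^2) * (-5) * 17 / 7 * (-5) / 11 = 1122000 / 169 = 6639.05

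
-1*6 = -6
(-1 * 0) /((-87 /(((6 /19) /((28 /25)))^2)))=0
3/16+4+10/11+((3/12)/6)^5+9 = 1234704395/87588864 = 14.10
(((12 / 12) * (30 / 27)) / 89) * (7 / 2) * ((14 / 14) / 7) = 5 / 801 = 0.01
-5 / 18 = -0.28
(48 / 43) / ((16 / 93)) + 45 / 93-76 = -92014 / 1333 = -69.03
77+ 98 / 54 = 2128 / 27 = 78.81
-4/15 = -0.27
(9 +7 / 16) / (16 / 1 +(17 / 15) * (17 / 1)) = 2265 / 8464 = 0.27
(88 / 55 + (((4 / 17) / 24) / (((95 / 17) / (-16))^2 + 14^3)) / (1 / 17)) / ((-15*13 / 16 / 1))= -77963069824 / 593836778925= -0.13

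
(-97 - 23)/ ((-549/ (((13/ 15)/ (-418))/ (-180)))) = 13/ 5163345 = 0.00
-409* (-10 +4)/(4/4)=2454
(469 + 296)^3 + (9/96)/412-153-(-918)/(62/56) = 182975882125917/408704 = 447697801.16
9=9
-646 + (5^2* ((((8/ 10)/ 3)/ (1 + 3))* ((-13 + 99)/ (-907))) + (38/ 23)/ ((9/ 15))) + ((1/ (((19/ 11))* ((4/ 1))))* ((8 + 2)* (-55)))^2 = 514529203343/ 90369852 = 5693.59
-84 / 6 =-14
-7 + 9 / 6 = -11 / 2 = -5.50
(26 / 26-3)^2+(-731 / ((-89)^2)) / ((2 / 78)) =3175 / 7921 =0.40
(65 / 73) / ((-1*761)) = -65 / 55553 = -0.00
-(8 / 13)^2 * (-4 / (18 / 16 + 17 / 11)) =22528 / 39715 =0.57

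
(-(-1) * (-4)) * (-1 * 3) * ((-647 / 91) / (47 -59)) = 647 / 91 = 7.11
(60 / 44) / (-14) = -15 / 154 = -0.10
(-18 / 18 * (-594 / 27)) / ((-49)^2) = 22 / 2401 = 0.01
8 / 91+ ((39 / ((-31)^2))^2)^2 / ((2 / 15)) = 13649414446021 / 155226168814262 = 0.09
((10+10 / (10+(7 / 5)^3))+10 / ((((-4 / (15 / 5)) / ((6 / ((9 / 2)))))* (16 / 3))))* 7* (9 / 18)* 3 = 794815 / 8496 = 93.55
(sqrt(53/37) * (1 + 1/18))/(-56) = -19 * sqrt(1961)/37296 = -0.02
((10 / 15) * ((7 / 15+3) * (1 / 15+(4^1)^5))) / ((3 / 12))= 6390176 / 675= 9466.93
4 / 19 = 0.21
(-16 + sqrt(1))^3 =-3375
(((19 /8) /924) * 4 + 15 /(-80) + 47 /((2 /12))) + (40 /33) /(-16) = 94667 /336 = 281.75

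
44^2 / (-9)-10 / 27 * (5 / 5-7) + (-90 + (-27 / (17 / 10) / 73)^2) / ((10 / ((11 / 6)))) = -6358753879 / 27721458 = -229.38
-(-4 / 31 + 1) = -0.87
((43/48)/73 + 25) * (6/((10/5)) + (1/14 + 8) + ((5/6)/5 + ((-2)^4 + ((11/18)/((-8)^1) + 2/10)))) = 12086232629/17660160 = 684.38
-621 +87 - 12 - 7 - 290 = -843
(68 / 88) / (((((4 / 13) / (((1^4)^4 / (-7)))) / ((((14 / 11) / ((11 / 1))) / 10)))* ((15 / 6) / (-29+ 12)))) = 3757 / 133100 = 0.03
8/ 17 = 0.47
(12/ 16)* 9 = 27/ 4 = 6.75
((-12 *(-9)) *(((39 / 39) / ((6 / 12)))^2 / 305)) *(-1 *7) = -3024 / 305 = -9.91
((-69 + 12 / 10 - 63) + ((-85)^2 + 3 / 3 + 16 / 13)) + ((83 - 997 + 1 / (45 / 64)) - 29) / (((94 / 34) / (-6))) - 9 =16736857 / 1833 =9130.85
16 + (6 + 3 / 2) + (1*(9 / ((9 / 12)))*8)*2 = 431 / 2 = 215.50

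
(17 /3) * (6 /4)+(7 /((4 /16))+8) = 89 /2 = 44.50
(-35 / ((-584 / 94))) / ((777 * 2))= 0.00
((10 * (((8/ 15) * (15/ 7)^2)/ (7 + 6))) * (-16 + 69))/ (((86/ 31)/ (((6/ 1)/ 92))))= 1478700/ 629993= 2.35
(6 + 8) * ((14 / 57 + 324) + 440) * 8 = 4878944 / 57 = 85595.51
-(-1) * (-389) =-389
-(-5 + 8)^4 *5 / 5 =-81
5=5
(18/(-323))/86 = -0.00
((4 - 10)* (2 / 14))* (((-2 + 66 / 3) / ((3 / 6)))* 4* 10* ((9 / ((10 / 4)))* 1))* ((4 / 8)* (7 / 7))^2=-8640 / 7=-1234.29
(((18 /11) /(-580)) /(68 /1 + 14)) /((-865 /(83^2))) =62001 /226266700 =0.00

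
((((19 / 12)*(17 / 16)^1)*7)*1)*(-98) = -1154.05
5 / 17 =0.29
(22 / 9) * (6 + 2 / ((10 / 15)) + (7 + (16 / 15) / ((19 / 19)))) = 41.72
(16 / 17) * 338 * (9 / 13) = 3744 / 17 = 220.24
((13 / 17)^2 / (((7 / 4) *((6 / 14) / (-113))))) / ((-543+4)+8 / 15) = 381940 / 2334253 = 0.16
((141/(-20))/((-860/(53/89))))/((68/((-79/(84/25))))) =-196789/116585728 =-0.00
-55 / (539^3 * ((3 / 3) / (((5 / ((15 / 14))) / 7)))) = -0.00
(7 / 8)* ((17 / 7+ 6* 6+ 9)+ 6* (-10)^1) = -11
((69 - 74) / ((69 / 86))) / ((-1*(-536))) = -215 / 18492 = -0.01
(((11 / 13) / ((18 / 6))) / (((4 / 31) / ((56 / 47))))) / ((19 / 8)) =38192 / 34827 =1.10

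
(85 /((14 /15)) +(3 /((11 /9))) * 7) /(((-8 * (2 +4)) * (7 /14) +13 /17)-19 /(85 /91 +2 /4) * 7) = -73969227 /79247938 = -0.93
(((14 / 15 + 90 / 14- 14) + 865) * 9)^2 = 73107507456 / 1225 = 59679597.92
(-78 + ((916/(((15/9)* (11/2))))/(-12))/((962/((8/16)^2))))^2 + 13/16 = 34070367159523/5598936200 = 6085.15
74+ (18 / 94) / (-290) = 1008611 / 13630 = 74.00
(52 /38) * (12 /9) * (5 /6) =260 /171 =1.52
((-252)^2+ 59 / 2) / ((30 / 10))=127067 / 6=21177.83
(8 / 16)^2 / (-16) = -0.02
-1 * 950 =-950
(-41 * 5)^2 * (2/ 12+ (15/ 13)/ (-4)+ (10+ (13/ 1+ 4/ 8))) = 153265175/ 156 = 982469.07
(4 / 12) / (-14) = -1 / 42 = -0.02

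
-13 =-13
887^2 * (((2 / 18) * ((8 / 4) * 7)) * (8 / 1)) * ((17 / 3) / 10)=749004088 / 135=5548178.43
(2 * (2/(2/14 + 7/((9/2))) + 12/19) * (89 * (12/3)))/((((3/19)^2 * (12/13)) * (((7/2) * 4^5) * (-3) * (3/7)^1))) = -13475579/1109376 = -12.15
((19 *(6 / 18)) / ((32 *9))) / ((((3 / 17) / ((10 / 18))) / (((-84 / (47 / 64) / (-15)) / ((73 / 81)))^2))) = 291723264 / 58858805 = 4.96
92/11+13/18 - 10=-181/198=-0.91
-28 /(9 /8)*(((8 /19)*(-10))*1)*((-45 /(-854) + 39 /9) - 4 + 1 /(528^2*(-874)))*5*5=5020353834625 /4964039883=1011.34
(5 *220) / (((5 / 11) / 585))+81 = 1415781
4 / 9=0.44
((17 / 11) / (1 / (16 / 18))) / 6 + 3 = 959 / 297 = 3.23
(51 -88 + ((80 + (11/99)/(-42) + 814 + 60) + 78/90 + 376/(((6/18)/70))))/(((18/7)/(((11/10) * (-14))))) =-11624625551/24300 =-478379.65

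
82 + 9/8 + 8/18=6017/72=83.57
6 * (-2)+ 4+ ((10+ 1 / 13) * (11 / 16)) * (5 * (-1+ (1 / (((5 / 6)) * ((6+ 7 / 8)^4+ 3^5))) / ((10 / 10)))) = -89949043141 / 2110358224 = -42.62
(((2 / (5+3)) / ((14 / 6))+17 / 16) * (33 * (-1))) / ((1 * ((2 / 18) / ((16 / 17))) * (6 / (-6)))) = 38907 / 119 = 326.95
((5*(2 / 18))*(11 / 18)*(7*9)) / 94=385 / 1692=0.23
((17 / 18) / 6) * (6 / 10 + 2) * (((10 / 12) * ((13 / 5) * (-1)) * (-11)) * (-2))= -31603 / 1620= -19.51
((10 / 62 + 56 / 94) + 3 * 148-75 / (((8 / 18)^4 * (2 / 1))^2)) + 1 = -4533676297883 / 381943808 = -11870.01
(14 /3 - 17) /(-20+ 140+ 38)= -37 /474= -0.08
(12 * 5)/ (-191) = -60/ 191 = -0.31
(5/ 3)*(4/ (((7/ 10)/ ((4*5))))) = 4000/ 21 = 190.48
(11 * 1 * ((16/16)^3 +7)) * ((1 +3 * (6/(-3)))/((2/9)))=-1980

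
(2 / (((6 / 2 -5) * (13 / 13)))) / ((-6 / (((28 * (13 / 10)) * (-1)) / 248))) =-91 / 3720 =-0.02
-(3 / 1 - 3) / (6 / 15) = 0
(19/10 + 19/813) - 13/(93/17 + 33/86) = -0.30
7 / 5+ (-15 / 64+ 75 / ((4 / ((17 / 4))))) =25873 / 320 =80.85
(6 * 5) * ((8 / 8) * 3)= 90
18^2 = 324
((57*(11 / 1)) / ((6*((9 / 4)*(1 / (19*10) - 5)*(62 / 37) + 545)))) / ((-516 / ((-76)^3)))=14658506080 / 86757531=168.96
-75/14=-5.36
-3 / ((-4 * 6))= 1 / 8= 0.12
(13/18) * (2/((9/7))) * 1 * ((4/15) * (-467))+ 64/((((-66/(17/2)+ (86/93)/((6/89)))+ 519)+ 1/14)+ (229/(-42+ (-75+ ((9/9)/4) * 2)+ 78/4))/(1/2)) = -139.78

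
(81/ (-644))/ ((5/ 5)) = -0.13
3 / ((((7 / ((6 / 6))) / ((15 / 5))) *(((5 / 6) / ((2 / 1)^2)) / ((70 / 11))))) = 432 / 11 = 39.27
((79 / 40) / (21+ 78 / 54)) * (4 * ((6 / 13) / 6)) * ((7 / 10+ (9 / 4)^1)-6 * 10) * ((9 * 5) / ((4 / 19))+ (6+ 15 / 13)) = -9318840237 / 27310400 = -341.22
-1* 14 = -14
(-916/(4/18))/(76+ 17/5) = -51.91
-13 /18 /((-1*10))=13 /180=0.07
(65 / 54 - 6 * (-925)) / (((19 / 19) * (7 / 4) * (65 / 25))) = 2997650 / 2457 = 1220.04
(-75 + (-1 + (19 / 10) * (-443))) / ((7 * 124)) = -1311 / 1240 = -1.06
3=3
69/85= 0.81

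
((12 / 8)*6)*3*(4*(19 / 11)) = 2052 / 11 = 186.55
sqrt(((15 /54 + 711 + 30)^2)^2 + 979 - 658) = sqrt(31696692348548497) /324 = 549492.74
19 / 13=1.46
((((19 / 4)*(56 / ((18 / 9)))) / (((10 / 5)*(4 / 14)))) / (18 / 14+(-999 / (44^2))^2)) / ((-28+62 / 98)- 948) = -299222684992 / 1946077001703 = -0.15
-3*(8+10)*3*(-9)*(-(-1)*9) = 13122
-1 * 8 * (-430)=3440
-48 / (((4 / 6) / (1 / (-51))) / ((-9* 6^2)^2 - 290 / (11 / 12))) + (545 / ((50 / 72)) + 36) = 138918168 / 935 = 148575.58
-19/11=-1.73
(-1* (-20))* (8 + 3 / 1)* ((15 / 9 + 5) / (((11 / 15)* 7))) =2000 / 7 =285.71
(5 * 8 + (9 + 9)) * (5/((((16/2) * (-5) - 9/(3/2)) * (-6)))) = 145/138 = 1.05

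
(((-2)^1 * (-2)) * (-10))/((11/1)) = -40/11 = -3.64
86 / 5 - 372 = -354.80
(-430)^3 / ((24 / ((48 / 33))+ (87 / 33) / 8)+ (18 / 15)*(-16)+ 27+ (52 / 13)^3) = -34983080000 / 38997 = -897071.06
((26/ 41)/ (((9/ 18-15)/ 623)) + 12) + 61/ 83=-1432095/ 98687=-14.51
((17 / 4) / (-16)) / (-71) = 17 / 4544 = 0.00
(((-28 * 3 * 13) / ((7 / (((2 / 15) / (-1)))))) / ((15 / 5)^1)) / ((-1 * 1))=-104 / 15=-6.93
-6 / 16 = -3 / 8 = -0.38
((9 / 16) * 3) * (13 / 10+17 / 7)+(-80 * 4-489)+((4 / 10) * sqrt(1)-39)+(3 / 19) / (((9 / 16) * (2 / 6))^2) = -10684477 / 12768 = -836.82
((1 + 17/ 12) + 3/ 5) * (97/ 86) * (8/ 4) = 17557/ 2580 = 6.81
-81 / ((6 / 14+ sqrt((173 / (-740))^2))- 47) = 419580 / 240029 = 1.75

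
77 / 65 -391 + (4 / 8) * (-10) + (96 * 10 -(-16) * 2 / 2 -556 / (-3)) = 149471 / 195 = 766.52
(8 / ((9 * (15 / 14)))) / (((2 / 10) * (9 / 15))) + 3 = 803 / 81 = 9.91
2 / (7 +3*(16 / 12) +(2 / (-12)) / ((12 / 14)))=72 / 389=0.19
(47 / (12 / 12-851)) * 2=-47 / 425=-0.11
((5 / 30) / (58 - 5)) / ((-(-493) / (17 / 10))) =0.00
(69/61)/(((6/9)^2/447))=277587/244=1137.65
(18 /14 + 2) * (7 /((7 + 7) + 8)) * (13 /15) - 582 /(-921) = 155813 /101310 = 1.54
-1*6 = -6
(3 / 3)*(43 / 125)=43 / 125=0.34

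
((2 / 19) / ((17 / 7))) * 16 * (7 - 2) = 1120 / 323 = 3.47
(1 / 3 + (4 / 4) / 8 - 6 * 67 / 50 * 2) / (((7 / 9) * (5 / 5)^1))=-4017 / 200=-20.08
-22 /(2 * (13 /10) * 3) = -110 /39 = -2.82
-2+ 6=4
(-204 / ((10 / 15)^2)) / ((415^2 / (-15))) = 1377 / 34445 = 0.04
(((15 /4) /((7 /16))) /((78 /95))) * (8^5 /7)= 31129600 /637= 48869.07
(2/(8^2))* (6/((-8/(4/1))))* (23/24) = -23/256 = -0.09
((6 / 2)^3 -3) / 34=12 / 17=0.71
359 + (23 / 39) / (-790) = 359.00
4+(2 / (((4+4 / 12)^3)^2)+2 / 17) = 337901416 / 82055753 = 4.12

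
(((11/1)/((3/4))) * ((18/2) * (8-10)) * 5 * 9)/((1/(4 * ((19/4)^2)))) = -1072170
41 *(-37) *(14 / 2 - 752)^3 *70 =43908888038750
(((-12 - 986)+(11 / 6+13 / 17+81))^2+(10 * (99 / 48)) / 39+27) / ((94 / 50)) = 5654605301225 / 12713688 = 444765.15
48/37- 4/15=572/555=1.03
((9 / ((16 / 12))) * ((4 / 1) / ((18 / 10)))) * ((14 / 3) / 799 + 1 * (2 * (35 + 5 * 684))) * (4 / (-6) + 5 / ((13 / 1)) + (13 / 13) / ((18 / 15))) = 1780553030 / 31161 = 57140.43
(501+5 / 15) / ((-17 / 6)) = -3008 / 17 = -176.94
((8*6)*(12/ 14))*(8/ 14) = 1152/ 49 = 23.51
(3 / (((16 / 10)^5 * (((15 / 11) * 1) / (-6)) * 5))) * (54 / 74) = -111375 / 606208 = -0.18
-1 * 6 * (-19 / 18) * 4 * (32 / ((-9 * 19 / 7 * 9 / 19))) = -17024 / 243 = -70.06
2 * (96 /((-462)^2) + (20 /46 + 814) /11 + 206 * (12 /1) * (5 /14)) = 782935136 /409101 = 1913.79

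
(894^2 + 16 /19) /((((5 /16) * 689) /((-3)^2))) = 33407.87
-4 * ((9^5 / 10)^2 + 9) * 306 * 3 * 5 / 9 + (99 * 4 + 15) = -355652098647 / 5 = -71130419729.40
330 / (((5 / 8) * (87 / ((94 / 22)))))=752 / 29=25.93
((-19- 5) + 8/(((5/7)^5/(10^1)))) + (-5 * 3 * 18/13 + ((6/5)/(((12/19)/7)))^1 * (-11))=3886837/16250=239.19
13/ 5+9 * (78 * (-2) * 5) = -35087/ 5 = -7017.40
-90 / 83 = -1.08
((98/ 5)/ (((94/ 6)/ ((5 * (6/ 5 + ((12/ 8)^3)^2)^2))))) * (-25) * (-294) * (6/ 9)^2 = 38975051241/ 12032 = 3239282.85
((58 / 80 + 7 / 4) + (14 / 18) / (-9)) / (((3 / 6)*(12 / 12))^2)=7739 / 810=9.55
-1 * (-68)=68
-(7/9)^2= -49/81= -0.60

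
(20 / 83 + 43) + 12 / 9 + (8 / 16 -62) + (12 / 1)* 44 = 254515 / 498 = 511.07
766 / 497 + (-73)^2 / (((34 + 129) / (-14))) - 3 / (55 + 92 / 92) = -42238473 / 92584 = -456.22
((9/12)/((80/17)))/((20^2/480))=153/800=0.19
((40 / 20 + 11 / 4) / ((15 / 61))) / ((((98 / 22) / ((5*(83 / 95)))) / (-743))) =-41379899 / 2940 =-14074.80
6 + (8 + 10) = 24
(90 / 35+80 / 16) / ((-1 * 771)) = -53 / 5397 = -0.01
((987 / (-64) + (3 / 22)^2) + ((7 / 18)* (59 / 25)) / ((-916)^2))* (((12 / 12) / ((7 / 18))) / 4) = -1407446855729 / 142136086400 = -9.90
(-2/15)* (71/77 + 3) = -0.52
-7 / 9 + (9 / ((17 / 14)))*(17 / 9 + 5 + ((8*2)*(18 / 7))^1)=3197 / 9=355.22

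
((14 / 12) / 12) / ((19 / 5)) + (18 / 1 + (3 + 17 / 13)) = 397175 / 17784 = 22.33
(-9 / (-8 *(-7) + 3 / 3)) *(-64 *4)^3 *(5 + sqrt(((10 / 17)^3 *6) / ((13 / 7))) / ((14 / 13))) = 503316480 *sqrt(23205) / 38437 + 251658240 / 19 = 15239892.87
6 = 6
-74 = -74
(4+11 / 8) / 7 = 43 / 56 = 0.77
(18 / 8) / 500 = 0.00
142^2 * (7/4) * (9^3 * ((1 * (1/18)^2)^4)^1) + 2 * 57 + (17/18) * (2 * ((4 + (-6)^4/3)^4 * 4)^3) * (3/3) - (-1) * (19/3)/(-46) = 1983373953841075543215039544300887729562577/347680512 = 5704587646951795627863777000000000.00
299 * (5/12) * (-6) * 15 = -22425/2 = -11212.50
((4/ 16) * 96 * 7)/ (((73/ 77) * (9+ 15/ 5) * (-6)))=-539/ 219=-2.46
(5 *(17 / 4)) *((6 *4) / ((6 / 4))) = 340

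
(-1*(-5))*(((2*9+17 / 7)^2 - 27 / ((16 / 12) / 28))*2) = -73340 / 49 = -1496.73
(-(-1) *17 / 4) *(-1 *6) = -51 / 2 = -25.50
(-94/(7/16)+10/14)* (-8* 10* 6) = 719520/7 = 102788.57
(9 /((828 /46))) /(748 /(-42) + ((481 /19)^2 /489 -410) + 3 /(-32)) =-19771248 /16868538629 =-0.00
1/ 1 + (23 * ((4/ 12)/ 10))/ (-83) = 2467/ 2490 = 0.99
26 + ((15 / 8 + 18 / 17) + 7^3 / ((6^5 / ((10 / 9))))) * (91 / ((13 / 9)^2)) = 14902939 / 95472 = 156.10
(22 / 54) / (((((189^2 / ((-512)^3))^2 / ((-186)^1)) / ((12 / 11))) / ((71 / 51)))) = -317197528954958774272 / 195226445673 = -1624767217.69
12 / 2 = 6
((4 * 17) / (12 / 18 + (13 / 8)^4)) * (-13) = -10862592 / 93875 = -115.71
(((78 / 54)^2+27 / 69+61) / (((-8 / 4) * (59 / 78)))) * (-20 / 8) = 7686835 / 73278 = 104.90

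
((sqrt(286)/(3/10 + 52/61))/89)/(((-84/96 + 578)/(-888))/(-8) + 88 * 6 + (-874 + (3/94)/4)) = -14679040 * sqrt(286)/520807523681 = -0.00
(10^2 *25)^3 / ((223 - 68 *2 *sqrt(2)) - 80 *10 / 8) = -225361515.80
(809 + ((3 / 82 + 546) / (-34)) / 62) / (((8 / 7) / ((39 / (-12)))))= -12721411339 / 5531392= -2299.86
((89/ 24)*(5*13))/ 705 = 1157/ 3384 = 0.34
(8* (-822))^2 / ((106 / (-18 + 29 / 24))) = -363067536 / 53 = -6850330.87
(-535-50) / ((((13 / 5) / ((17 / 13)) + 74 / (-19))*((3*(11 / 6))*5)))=377910 / 33869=11.16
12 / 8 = 3 / 2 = 1.50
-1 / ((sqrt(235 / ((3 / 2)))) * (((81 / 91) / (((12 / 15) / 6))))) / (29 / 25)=-91 * sqrt(1410) / 331209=-0.01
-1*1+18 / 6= 2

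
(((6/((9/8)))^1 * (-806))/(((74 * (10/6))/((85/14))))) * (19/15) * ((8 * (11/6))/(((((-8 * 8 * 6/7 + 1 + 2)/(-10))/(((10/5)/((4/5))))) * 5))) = -4165408/10989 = -379.05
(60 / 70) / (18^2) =1 / 378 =0.00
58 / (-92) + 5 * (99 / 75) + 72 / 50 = 8521 / 1150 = 7.41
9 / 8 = 1.12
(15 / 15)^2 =1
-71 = -71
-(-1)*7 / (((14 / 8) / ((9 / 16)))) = 9 / 4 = 2.25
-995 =-995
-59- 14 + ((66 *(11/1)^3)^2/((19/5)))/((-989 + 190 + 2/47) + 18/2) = -151127302483/58786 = -2570804.32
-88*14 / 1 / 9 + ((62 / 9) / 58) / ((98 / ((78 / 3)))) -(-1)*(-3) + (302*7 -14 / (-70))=42083113 / 21315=1974.34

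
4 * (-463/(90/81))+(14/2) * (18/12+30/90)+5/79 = -3919751/2370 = -1653.90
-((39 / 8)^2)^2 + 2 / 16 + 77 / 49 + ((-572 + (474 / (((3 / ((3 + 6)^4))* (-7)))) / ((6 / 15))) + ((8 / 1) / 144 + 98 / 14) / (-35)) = -479147612891 / 1290240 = -371363.17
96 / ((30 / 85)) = 272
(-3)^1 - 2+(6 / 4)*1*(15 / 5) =-0.50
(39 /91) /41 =3 /287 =0.01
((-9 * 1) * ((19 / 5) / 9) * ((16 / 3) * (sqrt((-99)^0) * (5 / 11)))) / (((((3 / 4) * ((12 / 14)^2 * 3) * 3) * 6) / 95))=-707560 / 24057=-29.41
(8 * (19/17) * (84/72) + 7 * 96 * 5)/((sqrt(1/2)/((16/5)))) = 2750272 * sqrt(2)/255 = 15252.83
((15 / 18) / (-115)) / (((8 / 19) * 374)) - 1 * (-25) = 10322381 / 412896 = 25.00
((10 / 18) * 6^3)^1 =120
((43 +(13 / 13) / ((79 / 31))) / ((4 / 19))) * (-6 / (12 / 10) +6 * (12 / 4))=211679 / 79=2679.48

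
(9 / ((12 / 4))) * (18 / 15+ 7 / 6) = 71 / 10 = 7.10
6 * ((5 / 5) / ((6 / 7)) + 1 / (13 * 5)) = 461 / 65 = 7.09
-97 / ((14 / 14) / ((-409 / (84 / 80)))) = 793460 / 21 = 37783.81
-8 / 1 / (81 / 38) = -304 / 81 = -3.75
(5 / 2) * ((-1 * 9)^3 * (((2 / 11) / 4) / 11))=-3645 / 484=-7.53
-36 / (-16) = 9 / 4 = 2.25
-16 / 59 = -0.27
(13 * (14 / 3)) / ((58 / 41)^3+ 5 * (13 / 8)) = 100348976 / 18122283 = 5.54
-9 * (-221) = 1989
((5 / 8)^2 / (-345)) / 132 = -0.00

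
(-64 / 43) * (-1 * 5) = 320 / 43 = 7.44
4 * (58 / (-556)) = -58 / 139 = -0.42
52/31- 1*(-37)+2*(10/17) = 21003/527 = 39.85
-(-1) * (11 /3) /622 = 11 /1866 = 0.01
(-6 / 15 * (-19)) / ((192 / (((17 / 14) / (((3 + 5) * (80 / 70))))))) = 323 / 61440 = 0.01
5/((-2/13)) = -65/2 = -32.50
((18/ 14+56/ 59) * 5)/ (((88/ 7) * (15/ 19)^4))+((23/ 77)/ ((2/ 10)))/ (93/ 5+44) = 266295171053/ 115178679000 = 2.31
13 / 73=0.18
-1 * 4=-4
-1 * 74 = -74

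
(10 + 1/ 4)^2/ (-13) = -1681/ 208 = -8.08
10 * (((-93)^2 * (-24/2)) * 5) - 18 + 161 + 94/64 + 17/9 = -1494505049/288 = -5189253.64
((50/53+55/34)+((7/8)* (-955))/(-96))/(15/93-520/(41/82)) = -0.01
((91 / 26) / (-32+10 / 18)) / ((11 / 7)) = -441 / 6226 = -0.07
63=63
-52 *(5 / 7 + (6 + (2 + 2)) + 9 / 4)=-4719 / 7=-674.14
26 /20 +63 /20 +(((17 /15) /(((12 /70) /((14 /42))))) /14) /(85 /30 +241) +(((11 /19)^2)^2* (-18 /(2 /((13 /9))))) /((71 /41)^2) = 36089965829447 /9105301511460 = 3.96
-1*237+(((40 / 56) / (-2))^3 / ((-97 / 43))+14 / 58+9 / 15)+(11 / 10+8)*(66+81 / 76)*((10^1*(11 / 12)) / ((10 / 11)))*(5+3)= 35927405584171 / 733292840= 48994.62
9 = 9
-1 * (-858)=858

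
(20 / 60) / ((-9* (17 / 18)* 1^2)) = -2 / 51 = -0.04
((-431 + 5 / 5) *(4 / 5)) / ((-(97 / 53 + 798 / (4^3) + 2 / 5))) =2917120 / 124647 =23.40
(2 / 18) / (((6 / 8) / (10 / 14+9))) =272 / 189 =1.44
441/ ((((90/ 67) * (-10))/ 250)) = -16415/ 2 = -8207.50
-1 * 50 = -50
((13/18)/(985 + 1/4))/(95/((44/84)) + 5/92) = 26312/6511931055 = 0.00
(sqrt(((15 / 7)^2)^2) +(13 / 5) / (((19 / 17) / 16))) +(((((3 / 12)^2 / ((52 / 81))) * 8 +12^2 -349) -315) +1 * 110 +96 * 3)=-38443129 / 484120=-79.41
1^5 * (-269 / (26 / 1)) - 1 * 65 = -1959 / 26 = -75.35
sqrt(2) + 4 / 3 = 2.75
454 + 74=528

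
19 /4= 4.75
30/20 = 1.50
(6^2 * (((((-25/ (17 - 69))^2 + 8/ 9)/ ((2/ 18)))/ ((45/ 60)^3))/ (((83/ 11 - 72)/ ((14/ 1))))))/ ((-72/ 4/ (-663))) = -570870608/ 82953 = -6881.86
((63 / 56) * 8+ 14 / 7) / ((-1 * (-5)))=11 / 5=2.20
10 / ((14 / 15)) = 75 / 7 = 10.71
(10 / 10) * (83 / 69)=83 / 69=1.20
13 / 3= 4.33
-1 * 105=-105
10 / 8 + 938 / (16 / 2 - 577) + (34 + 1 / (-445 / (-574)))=35338689 / 1012820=34.89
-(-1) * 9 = 9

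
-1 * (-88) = 88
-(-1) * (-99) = -99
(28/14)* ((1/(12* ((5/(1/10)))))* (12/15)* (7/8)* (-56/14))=-7/750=-0.01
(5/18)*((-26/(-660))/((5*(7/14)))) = 13/2970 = 0.00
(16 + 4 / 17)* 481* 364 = 48323184 / 17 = 2842540.24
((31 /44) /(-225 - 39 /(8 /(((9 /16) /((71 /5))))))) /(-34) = 35216 /382705785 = 0.00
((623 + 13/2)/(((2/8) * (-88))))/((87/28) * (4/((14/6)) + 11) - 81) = 61691/89463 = 0.69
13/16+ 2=45/16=2.81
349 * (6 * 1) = 2094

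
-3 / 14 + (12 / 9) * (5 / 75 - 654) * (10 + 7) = -9338303 / 630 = -14822.70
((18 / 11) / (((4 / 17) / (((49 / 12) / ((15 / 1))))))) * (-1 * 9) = -17.04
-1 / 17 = -0.06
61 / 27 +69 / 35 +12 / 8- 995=-1869719 / 1890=-989.27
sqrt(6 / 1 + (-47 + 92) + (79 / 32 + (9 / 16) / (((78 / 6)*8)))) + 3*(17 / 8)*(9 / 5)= sqrt(2313506) / 208 + 459 / 40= 18.79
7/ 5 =1.40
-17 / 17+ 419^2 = 175560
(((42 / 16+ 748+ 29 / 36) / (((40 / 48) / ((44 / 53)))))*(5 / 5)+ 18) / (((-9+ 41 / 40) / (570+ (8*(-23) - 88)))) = -1452912112 / 50721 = -28645.18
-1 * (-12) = 12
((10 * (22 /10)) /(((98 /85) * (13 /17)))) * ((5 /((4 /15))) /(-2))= -1192125 /5096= -233.93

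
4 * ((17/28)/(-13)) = -17/91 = -0.19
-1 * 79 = -79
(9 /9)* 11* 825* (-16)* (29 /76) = -1052700 /19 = -55405.26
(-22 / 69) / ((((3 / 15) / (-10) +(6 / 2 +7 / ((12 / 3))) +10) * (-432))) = 275 / 5488398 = 0.00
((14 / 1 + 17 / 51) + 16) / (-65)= -7 / 15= -0.47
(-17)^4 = 83521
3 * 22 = 66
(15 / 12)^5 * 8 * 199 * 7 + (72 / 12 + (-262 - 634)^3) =-92069007515 / 128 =-719289121.21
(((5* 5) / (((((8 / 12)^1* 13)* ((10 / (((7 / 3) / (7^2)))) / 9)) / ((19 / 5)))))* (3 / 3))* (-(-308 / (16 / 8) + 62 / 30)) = 71.38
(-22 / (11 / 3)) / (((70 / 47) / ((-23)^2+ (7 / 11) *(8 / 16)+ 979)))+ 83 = -4614893 / 770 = -5993.37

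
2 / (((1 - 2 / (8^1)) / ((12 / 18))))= 16 / 9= 1.78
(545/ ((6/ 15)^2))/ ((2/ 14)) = 95375/ 4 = 23843.75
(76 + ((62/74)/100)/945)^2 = 70614575231508961/12225512250000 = 5776.00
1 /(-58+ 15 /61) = -61 /3523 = -0.02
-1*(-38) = 38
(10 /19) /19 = 10 /361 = 0.03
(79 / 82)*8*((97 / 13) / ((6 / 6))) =30652 / 533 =57.51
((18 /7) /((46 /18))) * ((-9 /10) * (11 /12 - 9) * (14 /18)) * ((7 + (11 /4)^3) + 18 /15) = 24301701 /147200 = 165.09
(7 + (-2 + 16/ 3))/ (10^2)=31/ 300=0.10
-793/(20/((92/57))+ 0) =-64.00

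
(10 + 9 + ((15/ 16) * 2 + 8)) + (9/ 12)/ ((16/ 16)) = 237/ 8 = 29.62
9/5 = 1.80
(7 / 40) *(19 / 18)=133 / 720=0.18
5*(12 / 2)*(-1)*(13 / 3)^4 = -285610 / 27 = -10578.15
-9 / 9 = -1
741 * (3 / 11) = 2223 / 11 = 202.09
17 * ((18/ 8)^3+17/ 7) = 234.93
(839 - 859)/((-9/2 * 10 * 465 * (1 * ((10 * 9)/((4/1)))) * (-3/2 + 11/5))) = 0.00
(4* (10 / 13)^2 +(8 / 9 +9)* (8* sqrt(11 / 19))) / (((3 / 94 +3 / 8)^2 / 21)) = 395852800 / 1318707 +704617984* sqrt(209) / 1334313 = 7934.48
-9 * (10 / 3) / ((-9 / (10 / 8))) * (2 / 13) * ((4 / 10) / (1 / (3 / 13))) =10 / 169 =0.06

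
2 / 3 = 0.67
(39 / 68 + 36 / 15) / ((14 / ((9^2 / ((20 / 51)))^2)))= 1014875163 / 112000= 9061.39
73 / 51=1.43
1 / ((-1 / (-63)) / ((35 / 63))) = 35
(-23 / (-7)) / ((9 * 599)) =23 / 37737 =0.00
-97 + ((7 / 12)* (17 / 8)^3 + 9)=-82.40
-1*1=-1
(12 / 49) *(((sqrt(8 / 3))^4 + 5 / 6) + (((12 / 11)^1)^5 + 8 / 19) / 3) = 947345726 / 449815443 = 2.11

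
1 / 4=0.25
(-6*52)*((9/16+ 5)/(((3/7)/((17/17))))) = -8099/2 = -4049.50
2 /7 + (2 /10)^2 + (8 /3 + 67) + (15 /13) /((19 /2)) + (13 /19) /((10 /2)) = 9109757 /129675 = 70.25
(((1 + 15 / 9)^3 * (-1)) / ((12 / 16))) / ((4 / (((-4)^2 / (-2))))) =4096 / 81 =50.57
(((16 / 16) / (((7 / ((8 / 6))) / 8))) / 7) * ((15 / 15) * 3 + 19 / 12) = 440 / 441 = 1.00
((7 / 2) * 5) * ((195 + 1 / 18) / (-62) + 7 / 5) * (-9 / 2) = 68201 / 496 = 137.50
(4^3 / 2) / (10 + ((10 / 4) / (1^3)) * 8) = 16 / 15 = 1.07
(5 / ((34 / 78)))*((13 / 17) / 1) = 2535 / 289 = 8.77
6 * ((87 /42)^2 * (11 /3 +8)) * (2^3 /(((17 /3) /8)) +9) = 1450725 /238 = 6095.48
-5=-5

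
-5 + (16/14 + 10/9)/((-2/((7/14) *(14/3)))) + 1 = -179/27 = -6.63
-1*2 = -2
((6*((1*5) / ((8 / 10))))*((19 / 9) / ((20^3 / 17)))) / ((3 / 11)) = 3553 / 5760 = 0.62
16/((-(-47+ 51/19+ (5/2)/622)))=378176/1047353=0.36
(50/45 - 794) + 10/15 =-7130/9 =-792.22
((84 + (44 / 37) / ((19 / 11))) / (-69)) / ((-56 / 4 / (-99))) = -982344 / 113183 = -8.68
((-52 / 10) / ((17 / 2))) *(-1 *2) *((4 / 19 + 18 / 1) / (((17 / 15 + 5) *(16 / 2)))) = 6747 / 14858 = 0.45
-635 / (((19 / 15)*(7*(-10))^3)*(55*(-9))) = -127 / 43012200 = -0.00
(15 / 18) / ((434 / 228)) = 95 / 217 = 0.44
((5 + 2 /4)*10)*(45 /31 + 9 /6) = 10065 /62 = 162.34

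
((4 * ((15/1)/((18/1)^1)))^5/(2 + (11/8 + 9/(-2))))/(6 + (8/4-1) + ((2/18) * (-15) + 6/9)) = -400000/6561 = -60.97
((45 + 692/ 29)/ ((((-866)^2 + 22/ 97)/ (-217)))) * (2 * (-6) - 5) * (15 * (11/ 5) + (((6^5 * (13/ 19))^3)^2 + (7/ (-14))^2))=7682964499472274045316.28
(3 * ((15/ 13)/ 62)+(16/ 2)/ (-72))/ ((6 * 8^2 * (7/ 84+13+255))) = -401/ 746755776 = -0.00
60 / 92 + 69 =69.65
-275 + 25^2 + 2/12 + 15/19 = 40009/114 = 350.96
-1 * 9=-9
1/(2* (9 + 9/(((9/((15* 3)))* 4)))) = 2/81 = 0.02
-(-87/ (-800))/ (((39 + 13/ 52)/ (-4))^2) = -696/ 616225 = -0.00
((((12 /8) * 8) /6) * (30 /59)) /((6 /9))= 90 /59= 1.53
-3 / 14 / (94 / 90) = -135 / 658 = -0.21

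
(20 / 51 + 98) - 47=2621 / 51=51.39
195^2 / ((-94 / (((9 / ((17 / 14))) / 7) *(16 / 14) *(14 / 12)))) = -456300 / 799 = -571.09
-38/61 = -0.62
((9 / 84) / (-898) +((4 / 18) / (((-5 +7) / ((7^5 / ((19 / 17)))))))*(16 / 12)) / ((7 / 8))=28736472605 / 11286513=2546.09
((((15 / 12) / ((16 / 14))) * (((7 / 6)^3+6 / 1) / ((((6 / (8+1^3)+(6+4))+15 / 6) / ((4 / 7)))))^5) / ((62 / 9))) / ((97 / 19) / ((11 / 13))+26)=2471957808747809591 / 128771542838227388508864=0.00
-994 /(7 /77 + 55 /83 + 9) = -907522 /8905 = -101.91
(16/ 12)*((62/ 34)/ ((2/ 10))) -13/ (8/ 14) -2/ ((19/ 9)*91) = -3740041/ 352716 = -10.60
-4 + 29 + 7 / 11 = 282 / 11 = 25.64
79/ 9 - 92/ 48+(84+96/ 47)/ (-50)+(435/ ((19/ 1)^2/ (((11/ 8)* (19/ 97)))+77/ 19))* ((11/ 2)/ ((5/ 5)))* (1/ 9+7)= 17.80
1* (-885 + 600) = -285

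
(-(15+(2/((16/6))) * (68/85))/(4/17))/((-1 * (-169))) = -51/130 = -0.39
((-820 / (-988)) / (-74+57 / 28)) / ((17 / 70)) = -80360 / 1692197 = -0.05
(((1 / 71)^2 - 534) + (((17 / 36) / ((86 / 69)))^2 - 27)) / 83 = -3011117198879 / 445609236672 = -6.76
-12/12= -1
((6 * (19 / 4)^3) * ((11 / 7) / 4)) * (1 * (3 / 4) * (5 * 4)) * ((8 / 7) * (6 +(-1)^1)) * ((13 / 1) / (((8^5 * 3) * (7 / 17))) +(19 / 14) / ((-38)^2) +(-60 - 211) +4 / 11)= -1053824053292025 / 179830784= -5860087.08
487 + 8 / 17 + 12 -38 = 7845 / 17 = 461.47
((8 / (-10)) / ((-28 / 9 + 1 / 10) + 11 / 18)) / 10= 1 / 30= 0.03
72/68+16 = 290/17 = 17.06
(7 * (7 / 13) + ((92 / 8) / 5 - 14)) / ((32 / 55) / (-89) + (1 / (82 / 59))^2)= -3393431338 / 218716251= -15.52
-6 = -6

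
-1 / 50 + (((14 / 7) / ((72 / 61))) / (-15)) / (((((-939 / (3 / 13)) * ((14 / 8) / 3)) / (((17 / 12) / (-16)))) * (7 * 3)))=-516800737 / 25839777600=-0.02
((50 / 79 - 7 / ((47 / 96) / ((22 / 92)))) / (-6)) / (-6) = -118967 / 1537182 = -0.08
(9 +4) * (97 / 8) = 1261 / 8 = 157.62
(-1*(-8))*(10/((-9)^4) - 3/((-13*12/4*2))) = 27284/85293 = 0.32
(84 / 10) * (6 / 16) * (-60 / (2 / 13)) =-2457 / 2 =-1228.50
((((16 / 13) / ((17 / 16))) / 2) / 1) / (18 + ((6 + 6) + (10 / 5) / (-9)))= 288 / 14807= 0.02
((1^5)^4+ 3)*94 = 376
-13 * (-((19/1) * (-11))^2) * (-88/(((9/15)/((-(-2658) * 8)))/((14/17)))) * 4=-99174572456960/17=-5833798379821.18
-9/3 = -3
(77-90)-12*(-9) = 95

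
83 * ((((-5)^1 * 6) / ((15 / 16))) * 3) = -7968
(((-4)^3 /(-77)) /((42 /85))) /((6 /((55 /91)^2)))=374000 /3651921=0.10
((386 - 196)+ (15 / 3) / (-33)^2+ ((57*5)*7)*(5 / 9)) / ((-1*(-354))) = 706945 / 192753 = 3.67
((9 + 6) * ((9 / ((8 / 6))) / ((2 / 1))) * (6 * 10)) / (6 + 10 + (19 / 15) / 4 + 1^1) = 175.41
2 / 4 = 1 / 2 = 0.50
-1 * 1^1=-1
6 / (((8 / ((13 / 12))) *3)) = 13 / 48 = 0.27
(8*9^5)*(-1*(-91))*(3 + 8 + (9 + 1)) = 902741112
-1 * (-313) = 313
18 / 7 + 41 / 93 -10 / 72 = 22447 / 7812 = 2.87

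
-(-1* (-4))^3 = -64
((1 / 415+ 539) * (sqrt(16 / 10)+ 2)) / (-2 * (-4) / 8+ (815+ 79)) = 447372 * sqrt(10) / 1857125+ 447372 / 371425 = 1.97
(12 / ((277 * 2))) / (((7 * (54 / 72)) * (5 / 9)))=72 / 9695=0.01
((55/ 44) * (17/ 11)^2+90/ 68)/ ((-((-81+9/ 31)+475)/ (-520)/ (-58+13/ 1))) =-6429764250/ 25142711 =-255.73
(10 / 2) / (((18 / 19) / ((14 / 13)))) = 5.68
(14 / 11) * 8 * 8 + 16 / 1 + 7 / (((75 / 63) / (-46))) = -47582 / 275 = -173.03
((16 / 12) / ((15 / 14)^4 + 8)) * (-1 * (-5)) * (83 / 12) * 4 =63770560 / 3221577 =19.79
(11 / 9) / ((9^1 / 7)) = 77 / 81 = 0.95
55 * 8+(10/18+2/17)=67423/153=440.67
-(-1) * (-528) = -528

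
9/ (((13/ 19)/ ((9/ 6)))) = 513/ 26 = 19.73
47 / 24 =1.96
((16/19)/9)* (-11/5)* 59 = -10384/855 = -12.15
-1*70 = -70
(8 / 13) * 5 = 40 / 13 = 3.08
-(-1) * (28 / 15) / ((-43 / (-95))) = 532 / 129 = 4.12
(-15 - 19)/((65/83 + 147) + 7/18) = -50796/221369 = -0.23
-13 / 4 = -3.25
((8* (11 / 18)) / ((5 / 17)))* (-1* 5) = -748 / 9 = -83.11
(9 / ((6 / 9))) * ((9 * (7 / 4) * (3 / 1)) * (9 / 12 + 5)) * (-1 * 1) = -117369 / 32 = -3667.78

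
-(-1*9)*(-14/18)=-7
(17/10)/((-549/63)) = -119/610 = -0.20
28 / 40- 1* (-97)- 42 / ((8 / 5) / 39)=-926.05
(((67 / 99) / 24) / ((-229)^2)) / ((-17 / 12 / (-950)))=31825 / 88258203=0.00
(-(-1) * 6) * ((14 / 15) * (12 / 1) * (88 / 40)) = 3696 / 25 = 147.84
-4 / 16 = -1 / 4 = -0.25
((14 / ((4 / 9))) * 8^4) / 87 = 43008 / 29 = 1483.03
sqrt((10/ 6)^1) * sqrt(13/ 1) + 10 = sqrt(195)/ 3 + 10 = 14.65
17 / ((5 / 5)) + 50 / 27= 509 / 27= 18.85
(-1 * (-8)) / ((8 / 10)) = 10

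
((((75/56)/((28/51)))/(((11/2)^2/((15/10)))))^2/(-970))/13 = -26335125/22695928166912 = -0.00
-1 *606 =-606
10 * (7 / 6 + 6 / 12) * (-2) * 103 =-10300 / 3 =-3433.33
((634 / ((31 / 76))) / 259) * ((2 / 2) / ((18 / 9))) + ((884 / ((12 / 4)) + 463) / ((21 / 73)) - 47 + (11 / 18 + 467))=147287447 / 48174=3057.41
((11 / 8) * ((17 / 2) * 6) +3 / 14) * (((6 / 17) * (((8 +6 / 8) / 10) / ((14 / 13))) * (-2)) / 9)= -4.48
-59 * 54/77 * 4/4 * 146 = -465156/77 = -6040.99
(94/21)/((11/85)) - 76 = -41.41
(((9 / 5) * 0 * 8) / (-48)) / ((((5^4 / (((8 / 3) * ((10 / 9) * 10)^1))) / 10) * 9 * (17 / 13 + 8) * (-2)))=0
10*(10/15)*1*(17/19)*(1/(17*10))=2/57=0.04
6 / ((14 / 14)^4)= 6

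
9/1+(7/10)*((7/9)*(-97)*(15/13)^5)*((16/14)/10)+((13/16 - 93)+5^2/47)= -26525063001/279212336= -95.00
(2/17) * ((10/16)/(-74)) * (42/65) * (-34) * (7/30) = 49/9620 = 0.01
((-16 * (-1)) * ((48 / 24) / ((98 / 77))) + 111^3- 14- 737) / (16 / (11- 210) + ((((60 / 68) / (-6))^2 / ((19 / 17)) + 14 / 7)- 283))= -2460095732288 / 505841315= -4863.37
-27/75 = -9/25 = -0.36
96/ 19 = 5.05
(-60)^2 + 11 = 3611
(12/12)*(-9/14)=-0.64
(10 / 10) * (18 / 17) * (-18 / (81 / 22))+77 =1221 / 17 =71.82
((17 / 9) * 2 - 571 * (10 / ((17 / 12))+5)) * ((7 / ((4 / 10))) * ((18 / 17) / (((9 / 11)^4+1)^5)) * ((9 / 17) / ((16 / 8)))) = -223130220520537980470485134855 / 42097946384655397580410432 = -5300.26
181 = 181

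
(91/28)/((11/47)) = 611/44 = 13.89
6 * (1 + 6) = 42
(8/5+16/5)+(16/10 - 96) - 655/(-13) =-2549/65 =-39.22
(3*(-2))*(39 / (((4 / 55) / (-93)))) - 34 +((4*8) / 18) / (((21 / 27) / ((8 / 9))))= 37698637 / 126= 299195.53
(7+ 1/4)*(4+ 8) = 87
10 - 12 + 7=5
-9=-9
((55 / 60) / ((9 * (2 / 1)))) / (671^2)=0.00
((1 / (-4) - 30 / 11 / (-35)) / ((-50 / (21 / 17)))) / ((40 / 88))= 159 / 17000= 0.01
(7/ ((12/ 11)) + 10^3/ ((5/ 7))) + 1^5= 16889/ 12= 1407.42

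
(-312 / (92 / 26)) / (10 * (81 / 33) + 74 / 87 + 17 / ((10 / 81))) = -19407960 / 35899067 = -0.54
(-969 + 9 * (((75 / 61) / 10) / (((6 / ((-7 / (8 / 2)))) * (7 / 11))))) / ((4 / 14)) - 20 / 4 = -6633433 / 1952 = -3398.28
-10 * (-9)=90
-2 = -2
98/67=1.46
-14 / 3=-4.67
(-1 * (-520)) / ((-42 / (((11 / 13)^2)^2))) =-292820 / 46137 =-6.35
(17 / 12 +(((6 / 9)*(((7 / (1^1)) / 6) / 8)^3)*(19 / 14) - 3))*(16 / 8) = -524381 / 165888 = -3.16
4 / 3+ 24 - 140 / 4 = -29 / 3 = -9.67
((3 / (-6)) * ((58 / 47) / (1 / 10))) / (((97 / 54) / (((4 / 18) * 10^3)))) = -3480000 / 4559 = -763.33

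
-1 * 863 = -863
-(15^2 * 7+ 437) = -2012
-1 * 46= -46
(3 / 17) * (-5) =-15 / 17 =-0.88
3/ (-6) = -1/ 2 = -0.50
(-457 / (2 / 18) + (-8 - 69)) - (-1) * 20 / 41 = -171770 / 41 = -4189.51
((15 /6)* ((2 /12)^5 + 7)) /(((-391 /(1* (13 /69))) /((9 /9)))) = -3538145 /419577408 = -0.01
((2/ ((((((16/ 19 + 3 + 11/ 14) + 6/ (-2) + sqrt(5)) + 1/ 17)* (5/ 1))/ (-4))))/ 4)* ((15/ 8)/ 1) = -0.19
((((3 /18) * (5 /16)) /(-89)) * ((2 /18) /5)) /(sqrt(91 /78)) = -sqrt(42) /538272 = -0.00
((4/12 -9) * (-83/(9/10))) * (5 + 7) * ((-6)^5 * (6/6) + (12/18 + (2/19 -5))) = -38280589360/513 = -74621031.89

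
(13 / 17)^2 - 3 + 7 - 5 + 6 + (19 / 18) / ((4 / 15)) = 9.54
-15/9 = -5/3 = -1.67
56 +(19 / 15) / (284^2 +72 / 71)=4810385669 / 85899720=56.00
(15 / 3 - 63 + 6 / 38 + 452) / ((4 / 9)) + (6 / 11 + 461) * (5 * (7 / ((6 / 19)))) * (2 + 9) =128497993 / 228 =563587.69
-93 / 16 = -5.81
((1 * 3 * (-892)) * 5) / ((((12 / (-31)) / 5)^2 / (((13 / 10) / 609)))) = -69648475 / 14616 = -4765.22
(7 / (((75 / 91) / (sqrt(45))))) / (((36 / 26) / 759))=2095093 * sqrt(5) / 150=31231.80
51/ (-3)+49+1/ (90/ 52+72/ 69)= 53686/ 1659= 32.36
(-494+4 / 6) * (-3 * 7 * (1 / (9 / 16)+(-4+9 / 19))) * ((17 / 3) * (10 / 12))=-131649700 / 1539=-85542.37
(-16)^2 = 256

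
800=800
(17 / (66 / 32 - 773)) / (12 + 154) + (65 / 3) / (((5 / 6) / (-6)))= -159713716 / 1023805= -156.00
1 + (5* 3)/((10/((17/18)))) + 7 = 113/12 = 9.42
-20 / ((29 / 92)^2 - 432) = 169280 / 3655607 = 0.05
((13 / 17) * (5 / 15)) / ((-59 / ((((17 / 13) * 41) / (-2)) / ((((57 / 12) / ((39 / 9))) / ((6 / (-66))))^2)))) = 55432 / 69583833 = 0.00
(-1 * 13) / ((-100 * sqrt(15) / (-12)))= -13 * sqrt(15) / 125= -0.40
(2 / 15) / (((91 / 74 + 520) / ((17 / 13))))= 2516 / 7521345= 0.00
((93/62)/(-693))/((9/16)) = -8/2079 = -0.00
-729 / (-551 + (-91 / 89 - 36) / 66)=4282146 / 3239869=1.32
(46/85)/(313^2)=0.00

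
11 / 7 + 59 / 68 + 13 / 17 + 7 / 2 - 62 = -26321 / 476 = -55.30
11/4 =2.75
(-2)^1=-2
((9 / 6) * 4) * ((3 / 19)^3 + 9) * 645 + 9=239065191 / 6859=34854.23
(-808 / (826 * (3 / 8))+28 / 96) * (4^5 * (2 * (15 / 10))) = -2939520 / 413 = -7117.48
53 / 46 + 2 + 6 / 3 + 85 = 4147 / 46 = 90.15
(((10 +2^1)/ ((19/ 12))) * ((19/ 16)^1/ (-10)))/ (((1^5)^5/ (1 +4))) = -9/ 2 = -4.50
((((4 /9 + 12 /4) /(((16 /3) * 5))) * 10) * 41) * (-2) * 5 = -6355 /12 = -529.58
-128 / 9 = -14.22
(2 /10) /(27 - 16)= 1 /55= 0.02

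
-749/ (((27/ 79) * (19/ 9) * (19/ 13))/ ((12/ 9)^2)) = -12307568/ 9747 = -1262.70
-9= -9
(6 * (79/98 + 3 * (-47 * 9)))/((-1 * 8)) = 372849/392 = 951.15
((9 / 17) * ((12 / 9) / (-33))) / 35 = -0.00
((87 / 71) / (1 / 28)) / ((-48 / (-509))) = 363.83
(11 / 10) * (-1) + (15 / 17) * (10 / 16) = -373 / 680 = -0.55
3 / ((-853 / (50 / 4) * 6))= -25 / 3412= -0.01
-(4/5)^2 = -0.64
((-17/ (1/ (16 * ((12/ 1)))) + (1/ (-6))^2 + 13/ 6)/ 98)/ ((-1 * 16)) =16775/ 8064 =2.08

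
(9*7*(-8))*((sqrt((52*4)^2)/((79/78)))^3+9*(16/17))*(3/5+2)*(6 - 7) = 11350025786.73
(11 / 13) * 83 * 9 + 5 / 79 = 649208 / 1027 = 632.14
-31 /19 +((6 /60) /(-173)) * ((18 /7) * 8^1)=-189073 /115045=-1.64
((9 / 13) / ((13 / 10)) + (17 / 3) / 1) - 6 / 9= 935 / 169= 5.53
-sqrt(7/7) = -1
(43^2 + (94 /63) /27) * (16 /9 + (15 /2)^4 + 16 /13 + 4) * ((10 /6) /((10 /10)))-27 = 13336343890949 /1364688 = 9772449.01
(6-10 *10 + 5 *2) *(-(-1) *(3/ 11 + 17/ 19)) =-98.07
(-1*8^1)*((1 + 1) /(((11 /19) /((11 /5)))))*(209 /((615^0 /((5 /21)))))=-63536 /21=-3025.52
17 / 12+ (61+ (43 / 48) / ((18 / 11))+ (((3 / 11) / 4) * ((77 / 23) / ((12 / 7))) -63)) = 1933 / 19872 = 0.10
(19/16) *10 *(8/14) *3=285/14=20.36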